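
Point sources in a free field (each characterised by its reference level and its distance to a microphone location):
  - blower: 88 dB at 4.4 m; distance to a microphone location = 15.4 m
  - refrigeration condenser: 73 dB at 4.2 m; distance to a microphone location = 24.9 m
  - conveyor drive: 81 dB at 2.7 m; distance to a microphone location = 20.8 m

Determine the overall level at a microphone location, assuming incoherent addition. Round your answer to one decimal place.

Propagate each source to the receiver with L = L_ref − 20·log₁₀(r/r_ref), then add intensities.
blower: 88 − 20·log₁₀(15.4/4.4) = 88 − 10.88 = 77.12 dB.
refrigeration condenser: 73 − 20·log₁₀(24.9/4.2) = 73 − 15.46 = 57.54 dB.
conveyor drive: 81 − 20·log₁₀(20.8/2.7) = 81 − 17.73 = 63.27 dB.
Σ 10^(L/10) = 5.420e+07 → L_total = 10·log₁₀(5.420e+07) = 77.34 dB.

77.3 dB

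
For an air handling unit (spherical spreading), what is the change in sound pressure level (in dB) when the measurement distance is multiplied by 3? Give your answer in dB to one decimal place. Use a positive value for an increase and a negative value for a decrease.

With spherical spreading the level changes by −20·log₁₀(r₂/r₁).
ΔL = −20·log₁₀(3) = -9.54 dB.

-9.5 dB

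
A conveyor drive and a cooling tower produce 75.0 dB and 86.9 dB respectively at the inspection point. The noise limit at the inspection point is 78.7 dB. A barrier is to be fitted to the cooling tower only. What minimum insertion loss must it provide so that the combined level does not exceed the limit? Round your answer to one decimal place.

The untreated sources together contribute 10^(75.0/10) = 3.162e+07, i.e. 75.00 dB.
The limit corresponds to 10^(78.7/10) = 7.413e+07; subtracting the fixed part leaves 4.251e+07 for the cooling tower, i.e. 76.28 dB.
So the cooling tower must be reduced from 86.9 to 76.28 dB: IL = 10.62 dB.

10.6 dB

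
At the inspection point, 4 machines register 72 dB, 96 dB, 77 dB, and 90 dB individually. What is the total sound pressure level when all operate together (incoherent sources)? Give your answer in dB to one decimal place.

97.0 dB

For uncorrelated sources the intensities add, so convert each level to linear form, sum, and take 10·log₁₀ of the total.
Σ 10^(L/10) = 10^(72/10) + 10^(96/10) + 10^(77/10) + 10^(90/10) = 5.047e+09.
L_total = 10·log₁₀(5.047e+09) = 97.03 dB.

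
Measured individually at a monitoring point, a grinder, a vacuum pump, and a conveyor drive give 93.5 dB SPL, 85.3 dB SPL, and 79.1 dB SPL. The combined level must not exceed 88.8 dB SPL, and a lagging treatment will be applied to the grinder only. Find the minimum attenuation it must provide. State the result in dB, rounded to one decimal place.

Everything except the grinder sums to 10^(85.3/10) + 10^(79.1/10) = 4.201e+08 in linear terms, 86.23 dB SPL.
To meet 88.8 dB SPL overall, the treated grinder may contribute at most 10^(88.8/10) − 4.201e+08 = 3.385e+08, i.e. 85.29 dB SPL.
So the grinder must be reduced from 93.5 to 85.29 dB SPL: IL = 8.21 dB.

8.2 dB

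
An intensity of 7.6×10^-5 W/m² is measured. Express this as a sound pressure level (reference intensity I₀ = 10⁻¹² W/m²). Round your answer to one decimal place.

I/I₀ = 7.6×10^-5/10⁻¹² = 7.6×10^7, and L = 10·log₁₀(I/I₀).
L = 10·(0.8808 + 7) = 78.81 dB.

78.8 dB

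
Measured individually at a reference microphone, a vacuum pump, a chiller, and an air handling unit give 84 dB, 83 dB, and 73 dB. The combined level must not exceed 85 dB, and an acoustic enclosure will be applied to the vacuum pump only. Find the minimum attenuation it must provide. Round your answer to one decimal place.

4.1 dB

Fixed contribution from the other sources: Σ 10^(L/10) = 10^(83/10) + 10^(73/10) = 2.195e+08 (83.41 dB).
To meet 85 dB overall, the treated vacuum pump may contribute at most 10^(85/10) − 2.195e+08 = 9.675e+07, i.e. 79.86 dB.
Required insertion loss = 84 − 79.86 = 4.14 dB.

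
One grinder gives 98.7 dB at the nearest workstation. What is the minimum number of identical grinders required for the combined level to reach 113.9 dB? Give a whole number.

Need L₁ + 10·log₁₀ N ≥ 113.9, i.e. log₁₀ N ≥ 1.52.
N ≥ 10^(15.2/10) = 33.113, so N = 34.

34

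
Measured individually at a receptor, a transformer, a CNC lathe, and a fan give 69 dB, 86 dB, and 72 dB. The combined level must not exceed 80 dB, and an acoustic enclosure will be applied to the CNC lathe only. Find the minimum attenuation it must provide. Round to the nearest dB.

7 dB

The untreated sources together contribute 10^(69/10) + 10^(72/10) = 2.379e+07, i.e. 73.76 dB.
The limit corresponds to 10^(80/10) = 1.000e+08; subtracting the fixed part leaves 7.621e+07 for the CNC lathe, i.e. 78.82 dB.
Required insertion loss = 86 − 78.82 = 7.18 dB.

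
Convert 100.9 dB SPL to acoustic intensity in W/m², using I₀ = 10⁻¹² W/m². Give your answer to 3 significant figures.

L = 10·log₁₀(I/I₀) ⇒ I = I₀·10^(L/10) = 10⁻¹² × 10^10.09.

0.0123 W/m²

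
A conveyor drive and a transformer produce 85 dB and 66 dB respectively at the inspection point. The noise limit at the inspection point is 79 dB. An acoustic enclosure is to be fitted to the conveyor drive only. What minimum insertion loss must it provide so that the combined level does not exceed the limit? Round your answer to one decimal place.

The untreated sources together contribute 10^(66/10) = 3.981e+06, i.e. 66.00 dB.
The limit corresponds to 10^(79/10) = 7.943e+07; subtracting the fixed part leaves 7.545e+07 for the conveyor drive, i.e. 78.78 dB.
So the conveyor drive must be reduced from 85 to 78.78 dB: IL = 6.22 dB.

6.2 dB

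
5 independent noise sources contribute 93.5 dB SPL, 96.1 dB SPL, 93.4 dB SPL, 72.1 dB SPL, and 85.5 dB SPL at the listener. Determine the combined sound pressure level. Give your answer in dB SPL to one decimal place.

For uncorrelated sources the intensities add, so convert each level to linear form, sum, and take 10·log₁₀ of the total.
Σ 10^(L/10) = 10^(93.5/10) + 10^(96.1/10) + 10^(93.4/10) + 10^(72.1/10) + 10^(85.5/10) = 8.871e+09.
L_total = 10·log₁₀(8.871e+09) = 99.48 dB SPL.

99.5 dB SPL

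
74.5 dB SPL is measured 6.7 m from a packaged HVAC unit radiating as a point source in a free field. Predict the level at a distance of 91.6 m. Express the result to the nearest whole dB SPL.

Spherical spreading from a point source gives a 20·log₁₀(r₂/r₁) drop.
L₂ = 74.5 − 20·log₁₀(91.6/6.7) = 74.5 − 22.716 = 51.78 dB SPL.

52 dB SPL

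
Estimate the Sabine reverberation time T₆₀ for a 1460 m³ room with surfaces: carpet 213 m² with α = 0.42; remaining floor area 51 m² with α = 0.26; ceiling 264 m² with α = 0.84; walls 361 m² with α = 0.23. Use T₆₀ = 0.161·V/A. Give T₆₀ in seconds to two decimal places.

0.58 s

Summing Sᵢαᵢ: 213·0.42 + 51·0.26 + 264·0.84 + 361·0.23 = 407.51 m².
T₆₀ = 0.161 × 1460 / 407.51 = 0.577 s.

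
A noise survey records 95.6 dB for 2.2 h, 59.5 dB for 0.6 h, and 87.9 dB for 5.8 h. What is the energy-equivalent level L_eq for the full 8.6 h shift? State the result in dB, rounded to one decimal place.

The energy average is taken in the linear domain: L_eq = 10·log₁₀[(Σ tᵢ·10^(Lᵢ/10))/T], T = 8.6 h.
Σ tᵢ·10^(Lᵢ/10) = 2.2·10^(95.6/10) + 0.6·10^(59.5/10) + 5.8·10^(87.9/10) = 1.156e+10.
L_eq = 10·log₁₀(1.156e+10/8.6) = 91.29 dB.

91.3 dB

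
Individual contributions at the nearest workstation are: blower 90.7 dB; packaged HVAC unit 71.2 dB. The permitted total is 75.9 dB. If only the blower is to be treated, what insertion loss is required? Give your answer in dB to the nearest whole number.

17 dB

The untreated sources together contribute 10^(71.2/10) = 1.318e+07, i.e. 71.20 dB.
To meet 75.9 dB overall, the treated blower may contribute at most 10^(75.9/10) − 1.318e+07 = 2.572e+07, i.e. 74.10 dB.
So the blower must be reduced from 90.7 to 74.10 dB: IL = 16.60 dB.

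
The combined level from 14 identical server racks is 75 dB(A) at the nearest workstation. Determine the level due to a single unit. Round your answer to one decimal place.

63.5 dB(A)

14 equal contributions raise the level by 10·log₁₀ 14 = 11.461 dB, so each unit alone gives 75 − 11.461.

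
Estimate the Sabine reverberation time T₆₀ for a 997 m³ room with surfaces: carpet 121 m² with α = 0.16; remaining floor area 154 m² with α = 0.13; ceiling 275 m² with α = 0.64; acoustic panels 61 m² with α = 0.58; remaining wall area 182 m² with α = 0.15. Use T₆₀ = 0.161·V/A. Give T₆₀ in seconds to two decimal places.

Summing Sᵢαᵢ: 121·0.16 + 154·0.13 + 275·0.64 + 61·0.58 + 182·0.15 = 278.06 m².
T₆₀ = 0.161·V/A = 0.161·997/278.06 = 0.577 s.

0.58 s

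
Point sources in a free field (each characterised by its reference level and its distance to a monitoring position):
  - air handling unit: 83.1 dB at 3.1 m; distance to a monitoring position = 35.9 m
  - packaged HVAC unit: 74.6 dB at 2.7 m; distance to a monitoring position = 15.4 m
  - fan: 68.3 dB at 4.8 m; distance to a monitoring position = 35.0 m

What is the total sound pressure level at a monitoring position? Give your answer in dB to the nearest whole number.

First find each source's level at the receiver (point-source: −20·log₁₀(r/r_ref)), then combine on an intensity basis.
air handling unit: 83.1 − 20·log₁₀(35.9/3.1) = 83.1 − 21.27 = 61.83 dB.
packaged HVAC unit: 74.6 − 20·log₁₀(15.4/2.7) = 74.6 − 15.12 = 59.48 dB.
fan: 68.3 − 20·log₁₀(35.0/4.8) = 68.3 − 17.26 = 51.04 dB.
Σ 10^(L/10) = 2.536e+06 → L_total = 10·log₁₀(2.536e+06) = 64.04 dB.

64 dB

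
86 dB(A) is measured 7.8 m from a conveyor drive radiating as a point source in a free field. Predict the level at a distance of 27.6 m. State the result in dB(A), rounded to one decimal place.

For a point source, L₂ = L₁ − 20·log₁₀(r₂/r₁).
L₂ = 86 − 20·log₁₀(27.6/7.8) = 86 − 10.976 = 75.02 dB(A).

75.0 dB(A)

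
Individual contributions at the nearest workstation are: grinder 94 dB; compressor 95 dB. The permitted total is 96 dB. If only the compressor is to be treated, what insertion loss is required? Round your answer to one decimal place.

The untreated sources together contribute 10^(94/10) = 2.512e+09, i.e. 94.00 dB.
The limit corresponds to 10^(96/10) = 3.981e+09; subtracting the fixed part leaves 1.469e+09 for the compressor, i.e. 91.67 dB.
Required insertion loss = 95 − 91.67 = 3.33 dB.

3.3 dB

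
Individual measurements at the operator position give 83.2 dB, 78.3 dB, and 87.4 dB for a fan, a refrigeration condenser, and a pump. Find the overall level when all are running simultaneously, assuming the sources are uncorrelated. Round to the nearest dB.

89 dB

Incoherent sources combine by intensity addition: L_total = 10·log₁₀(Σ 10^(L_i/10)).
Σ 10^(L/10) = 10^(83.2/10) + 10^(78.3/10) + 10^(87.4/10) = 8.261e+08.
L_total = 10·log₁₀(8.261e+08) = 89.17 dB.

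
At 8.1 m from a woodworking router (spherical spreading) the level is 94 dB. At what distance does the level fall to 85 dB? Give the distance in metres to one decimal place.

22.8 m

Point-source spreading drops the level by 20·log₁₀(r₂/r₁); inverting, r₂/r₁ = 10^(ΔL/20).
r₂ = 8.1·10^((94−85)/20) = 8.1·10^(9.0/20) = 22.83 m.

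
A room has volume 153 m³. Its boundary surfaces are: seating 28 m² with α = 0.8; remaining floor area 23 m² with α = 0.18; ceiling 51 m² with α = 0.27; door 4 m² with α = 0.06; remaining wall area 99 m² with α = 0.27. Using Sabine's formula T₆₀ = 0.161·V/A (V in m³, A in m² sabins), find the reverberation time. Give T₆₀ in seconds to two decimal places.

0.37 s

Total absorption A = 28·0.8 + 23·0.18 + 51·0.27 + 4·0.06 + 99·0.27 = 67.28 m² sabins.
T₆₀ = 0.161 × 153 / 67.28 = 0.366 s.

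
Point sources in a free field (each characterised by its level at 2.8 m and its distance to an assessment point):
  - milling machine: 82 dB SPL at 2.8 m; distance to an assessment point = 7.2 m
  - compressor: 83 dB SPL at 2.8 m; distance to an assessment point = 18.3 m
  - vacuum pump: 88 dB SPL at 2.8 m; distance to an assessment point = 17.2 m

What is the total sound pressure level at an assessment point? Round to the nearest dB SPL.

Propagate each source to the receiver with L = L_ref − 20·log₁₀(r/r_ref), then add intensities.
milling machine: 82 − 20·log₁₀(7.2/2.8) = 82 − 8.20 = 73.80 dB SPL.
compressor: 83 − 20·log₁₀(18.3/2.8) = 83 − 16.31 = 66.69 dB SPL.
vacuum pump: 88 − 20·log₁₀(17.2/2.8) = 88 − 15.77 = 72.23 dB SPL.
Σ 10^(L/10) = 4.536e+07 → L_total = 10·log₁₀(4.536e+07) = 76.57 dB SPL.

77 dB SPL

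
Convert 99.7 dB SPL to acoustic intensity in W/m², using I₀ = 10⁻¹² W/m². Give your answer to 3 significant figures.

L = 10·log₁₀(I/I₀) ⇒ I = I₀·10^(L/10) = 10⁻¹² × 10^9.97.

0.00933 W/m²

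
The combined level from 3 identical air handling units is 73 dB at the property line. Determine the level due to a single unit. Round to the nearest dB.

Dividing the total intensity by 3 lowers the level by 10·log₁₀ 3 = 4.771 dB: L₁ = 73 − 4.771.

68 dB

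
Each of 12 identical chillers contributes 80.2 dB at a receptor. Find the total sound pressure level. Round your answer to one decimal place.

N identical incoherent sources raise the level by 10·log₁₀ N.
L_total = 80.2 + 10·log₁₀(12) = 80.2 + 10.792 = 90.99 dB.

91.0 dB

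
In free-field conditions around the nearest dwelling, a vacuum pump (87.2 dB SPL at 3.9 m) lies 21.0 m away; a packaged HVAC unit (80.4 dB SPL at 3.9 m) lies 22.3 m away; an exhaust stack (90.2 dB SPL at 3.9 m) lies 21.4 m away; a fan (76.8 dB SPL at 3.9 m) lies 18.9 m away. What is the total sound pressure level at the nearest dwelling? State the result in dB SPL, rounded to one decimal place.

77.7 dB SPL

Propagate each source to the receiver with L = L_ref − 20·log₁₀(r/r_ref), then add intensities.
vacuum pump: 87.2 − 20·log₁₀(21.0/3.9) = 87.2 − 14.62 = 72.58 dB SPL.
packaged HVAC unit: 80.4 − 20·log₁₀(22.3/3.9) = 80.4 − 15.14 = 65.26 dB SPL.
exhaust stack: 90.2 − 20·log₁₀(21.4/3.9) = 90.2 − 14.79 = 75.41 dB SPL.
fan: 76.8 − 20·log₁₀(18.9/3.9) = 76.8 − 13.71 = 63.09 dB SPL.
Σ 10^(L/10) = 5.827e+07 → L_total = 10·log₁₀(5.827e+07) = 77.65 dB SPL.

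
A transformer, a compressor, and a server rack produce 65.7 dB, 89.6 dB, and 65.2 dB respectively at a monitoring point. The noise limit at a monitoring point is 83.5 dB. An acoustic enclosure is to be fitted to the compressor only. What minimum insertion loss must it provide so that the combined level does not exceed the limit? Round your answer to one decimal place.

6.2 dB

Everything except the compressor sums to 10^(65.7/10) + 10^(65.2/10) = 7.027e+06 in linear terms, 68.47 dB.
The limit corresponds to 10^(83.5/10) = 2.239e+08; subtracting the fixed part leaves 2.168e+08 for the compressor, i.e. 83.36 dB.
So the compressor must be reduced from 89.6 to 83.36 dB: IL = 6.24 dB.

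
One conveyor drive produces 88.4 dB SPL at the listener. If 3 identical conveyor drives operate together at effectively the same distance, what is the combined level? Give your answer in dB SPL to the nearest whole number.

L_total = L₁ + 10·log₁₀ N for N identical incoherent sources.
L_total = 88.4 + 10·log₁₀(3) = 88.4 + 4.771 = 93.17 dB SPL.

93 dB SPL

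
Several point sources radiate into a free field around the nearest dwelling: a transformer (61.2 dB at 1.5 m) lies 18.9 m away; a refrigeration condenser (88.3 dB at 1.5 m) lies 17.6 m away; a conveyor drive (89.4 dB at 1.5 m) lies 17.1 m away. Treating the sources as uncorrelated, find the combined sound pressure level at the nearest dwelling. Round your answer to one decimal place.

70.7 dB

Apply inverse-square spreading to bring every level to the receiver, then sum 10^(L/10).
transformer: 61.2 − 20·log₁₀(18.9/1.5) = 61.2 − 22.01 = 39.19 dB.
refrigeration condenser: 88.3 − 20·log₁₀(17.6/1.5) = 88.3 − 21.39 = 66.91 dB.
conveyor drive: 89.4 − 20·log₁₀(17.1/1.5) = 89.4 − 21.14 = 68.26 dB.
Σ 10^(L/10) = 1.162e+07 → L_total = 10·log₁₀(1.162e+07) = 70.65 dB.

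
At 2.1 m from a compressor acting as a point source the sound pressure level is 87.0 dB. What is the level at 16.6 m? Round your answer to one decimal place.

69.0 dB

Point-source attenuation: ΔL = 20·log₁₀(r₂/r₁) = 20·log₁₀(16.6/2.1) = 17.958 dB.
L₂ = 87.0 − 20·log₁₀(16.6/2.1) = 87.0 − 17.958 = 69.04 dB.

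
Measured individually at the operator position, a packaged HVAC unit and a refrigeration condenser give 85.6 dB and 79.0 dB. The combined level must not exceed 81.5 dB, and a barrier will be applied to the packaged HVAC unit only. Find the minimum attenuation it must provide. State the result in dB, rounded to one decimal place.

7.7 dB

Everything except the packaged HVAC unit sums to 10^(79.0/10) = 7.943e+07 in linear terms, 79.00 dB.
To meet 81.5 dB overall, the treated packaged HVAC unit may contribute at most 10^(81.5/10) − 7.943e+07 = 6.182e+07, i.e. 77.91 dB.
So the packaged HVAC unit must be reduced from 85.6 to 77.91 dB: IL = 7.69 dB.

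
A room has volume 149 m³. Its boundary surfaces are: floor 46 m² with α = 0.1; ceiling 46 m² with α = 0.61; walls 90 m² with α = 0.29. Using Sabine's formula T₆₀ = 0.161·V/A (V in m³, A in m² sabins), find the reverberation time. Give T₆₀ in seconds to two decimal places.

Summing Sᵢαᵢ: 46·0.1 + 46·0.61 + 90·0.29 = 58.76 m².
T₆₀ = 0.161 × 149 / 58.76 = 0.408 s.

0.41 s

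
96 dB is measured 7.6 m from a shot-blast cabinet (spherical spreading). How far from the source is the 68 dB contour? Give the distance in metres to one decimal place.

190.9 m

Point-source spreading drops the level by 20·log₁₀(r₂/r₁); inverting, r₂/r₁ = 10^(ΔL/20).
r₂ = 7.6·10^((96−68)/20) = 7.6·10^(28.0/20) = 190.90 m.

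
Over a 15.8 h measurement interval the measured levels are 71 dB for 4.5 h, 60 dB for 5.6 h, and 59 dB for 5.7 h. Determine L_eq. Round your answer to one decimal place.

66.3 dB

L_eq = 10·log₁₀[(1/T)·Σ tᵢ·10^(Lᵢ/10)] with T = 15.8 h.
Σ tᵢ·10^(Lᵢ/10) = 4.5·10^(71/10) + 5.6·10^(60/10) + 5.7·10^(59/10) = 6.678e+07.
L_eq = 10·log₁₀(6.678e+07/15.8) = 66.26 dB.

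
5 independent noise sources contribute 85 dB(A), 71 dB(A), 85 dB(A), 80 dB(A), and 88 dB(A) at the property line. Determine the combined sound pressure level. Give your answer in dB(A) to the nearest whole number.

Incoherent sources combine by intensity addition: L_total = 10·log₁₀(Σ 10^(L_i/10)).
Σ 10^(L/10) = 10^(85/10) + 10^(71/10) + 10^(85/10) + 10^(80/10) + 10^(88/10) = 1.376e+09.
L_total = 10·log₁₀(1.376e+09) = 91.39 dB(A).

91 dB(A)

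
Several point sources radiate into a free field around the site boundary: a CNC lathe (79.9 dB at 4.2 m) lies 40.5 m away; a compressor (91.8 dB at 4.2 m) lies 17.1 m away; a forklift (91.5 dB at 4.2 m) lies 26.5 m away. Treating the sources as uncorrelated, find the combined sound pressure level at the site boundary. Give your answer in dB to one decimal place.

81.1 dB

Apply inverse-square spreading to bring every level to the receiver, then sum 10^(L/10).
CNC lathe: 79.9 − 20·log₁₀(40.5/4.2) = 79.9 − 19.68 = 60.22 dB.
compressor: 91.8 − 20·log₁₀(17.1/4.2) = 91.8 − 12.19 = 79.61 dB.
forklift: 91.5 − 20·log₁₀(26.5/4.2) = 91.5 − 16.00 = 75.50 dB.
Σ 10^(L/10) = 1.278e+08 → L_total = 10·log₁₀(1.278e+08) = 81.07 dB.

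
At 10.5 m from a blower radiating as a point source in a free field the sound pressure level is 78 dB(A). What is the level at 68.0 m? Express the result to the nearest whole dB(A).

62 dB(A)

Spherical spreading from a point source gives a 20·log₁₀(r₂/r₁) drop.
L₂ = 78 − 20·log₁₀(68.0/10.5) = 78 − 16.226 = 61.77 dB(A).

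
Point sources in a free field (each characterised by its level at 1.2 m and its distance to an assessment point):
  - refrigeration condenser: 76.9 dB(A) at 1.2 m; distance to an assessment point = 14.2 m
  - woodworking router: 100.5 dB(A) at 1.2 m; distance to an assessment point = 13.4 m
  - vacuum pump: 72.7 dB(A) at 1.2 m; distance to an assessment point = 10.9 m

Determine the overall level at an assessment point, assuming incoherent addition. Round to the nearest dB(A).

First find each source's level at the receiver (point-source: −20·log₁₀(r/r_ref)), then combine on an intensity basis.
refrigeration condenser: 76.9 − 20·log₁₀(14.2/1.2) = 76.9 − 21.46 = 55.44 dB(A).
woodworking router: 100.5 − 20·log₁₀(13.4/1.2) = 100.5 − 20.96 = 79.54 dB(A).
vacuum pump: 72.7 − 20·log₁₀(10.9/1.2) = 72.7 − 19.16 = 53.54 dB(A).
Σ 10^(L/10) = 9.056e+07 → L_total = 10·log₁₀(9.056e+07) = 79.57 dB(A).

80 dB(A)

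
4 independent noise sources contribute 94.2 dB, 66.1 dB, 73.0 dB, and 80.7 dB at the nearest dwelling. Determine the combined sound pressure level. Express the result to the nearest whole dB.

94 dB

Incoherent sources combine by intensity addition: L_total = 10·log₁₀(Σ 10^(L_i/10)).
Σ 10^(L/10) = 10^(94.2/10) + 10^(66.1/10) + 10^(73.0/10) + 10^(80.7/10) = 2.772e+09.
L_total = 10·log₁₀(2.772e+09) = 94.43 dB.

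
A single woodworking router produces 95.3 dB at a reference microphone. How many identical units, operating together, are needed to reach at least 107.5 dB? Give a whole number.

Need L₁ + 10·log₁₀ N ≥ 107.5, i.e. log₁₀ N ≥ 1.22.
N ≥ 10^(12.2/10) = 16.596, so N = 17.

17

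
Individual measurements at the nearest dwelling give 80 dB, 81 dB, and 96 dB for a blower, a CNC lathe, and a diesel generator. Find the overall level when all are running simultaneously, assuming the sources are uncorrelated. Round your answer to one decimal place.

96.2 dB

For uncorrelated sources the intensities add, so convert each level to linear form, sum, and take 10·log₁₀ of the total.
Σ 10^(L/10) = 10^(80/10) + 10^(81/10) + 10^(96/10) = 4.207e+09.
L_total = 10·log₁₀(4.207e+09) = 96.24 dB.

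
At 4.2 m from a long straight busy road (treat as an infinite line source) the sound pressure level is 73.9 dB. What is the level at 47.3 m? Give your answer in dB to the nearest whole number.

63 dB

Cylindrical spreading from a line source gives a 10·log₁₀(r₂/r₁) drop.
L₂ = 73.9 − 10·log₁₀(47.3/4.2) = 73.9 − 10.516 = 63.38 dB.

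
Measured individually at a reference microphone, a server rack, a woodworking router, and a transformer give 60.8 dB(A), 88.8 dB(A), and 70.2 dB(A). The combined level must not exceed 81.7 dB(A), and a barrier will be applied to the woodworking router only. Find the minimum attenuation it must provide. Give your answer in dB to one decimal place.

7.5 dB

Everything except the woodworking router sums to 10^(60.8/10) + 10^(70.2/10) = 1.167e+07 in linear terms, 70.67 dB(A).
The limit corresponds to 10^(81.7/10) = 1.479e+08; subtracting the fixed part leaves 1.362e+08 for the woodworking router, i.e. 81.34 dB(A).
So the woodworking router must be reduced from 88.8 to 81.34 dB(A): IL = 7.46 dB.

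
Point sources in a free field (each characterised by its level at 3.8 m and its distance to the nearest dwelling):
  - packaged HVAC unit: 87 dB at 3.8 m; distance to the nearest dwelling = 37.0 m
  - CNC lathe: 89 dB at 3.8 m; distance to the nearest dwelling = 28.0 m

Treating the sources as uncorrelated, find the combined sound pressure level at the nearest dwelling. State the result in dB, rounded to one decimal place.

First find each source's level at the receiver (point-source: −20·log₁₀(r/r_ref)), then combine on an intensity basis.
packaged HVAC unit: 87 − 20·log₁₀(37.0/3.8) = 87 − 19.77 = 67.23 dB.
CNC lathe: 89 − 20·log₁₀(28.0/3.8) = 89 − 17.35 = 71.65 dB.
Σ 10^(L/10) = 1.992e+07 → L_total = 10·log₁₀(1.992e+07) = 72.99 dB.

73.0 dB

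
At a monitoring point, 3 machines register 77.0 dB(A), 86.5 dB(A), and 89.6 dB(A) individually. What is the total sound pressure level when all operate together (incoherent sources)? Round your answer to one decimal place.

For uncorrelated sources the intensities add, so convert each level to linear form, sum, and take 10·log₁₀ of the total.
Σ 10^(L/10) = 10^(77.0/10) + 10^(86.5/10) + 10^(89.6/10) = 1.409e+09.
L_total = 10·log₁₀(1.409e+09) = 91.49 dB(A).

91.5 dB(A)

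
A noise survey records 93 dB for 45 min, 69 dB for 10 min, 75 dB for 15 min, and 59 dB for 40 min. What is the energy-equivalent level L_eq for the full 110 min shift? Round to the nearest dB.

89 dB

Weight each interval's intensity by its duration and average over T = 110 min:
Σ tᵢ·10^(Lᵢ/10) = 45·10^(93/10) + 10·10^(69/10) + 15·10^(75/10) + 40·10^(59/10) = 9.037e+10.
L_eq = 10·log₁₀(9.037e+10/110) = 89.15 dB.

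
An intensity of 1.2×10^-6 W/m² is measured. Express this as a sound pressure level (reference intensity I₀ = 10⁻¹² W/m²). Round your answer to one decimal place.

60.8 dB

Dividing by I₀ shifts the exponent by 12: I/I₀ = 1.2×10^6.
L = 10·(0.0792 + 6) = 60.79 dB.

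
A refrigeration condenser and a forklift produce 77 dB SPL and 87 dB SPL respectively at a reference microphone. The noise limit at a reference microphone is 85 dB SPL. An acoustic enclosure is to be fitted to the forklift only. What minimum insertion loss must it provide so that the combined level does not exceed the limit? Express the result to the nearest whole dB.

Everything except the forklift sums to 10^(77/10) = 5.012e+07 in linear terms, 77.00 dB SPL.
The limit corresponds to 10^(85/10) = 3.162e+08; subtracting the fixed part leaves 2.661e+08 for the forklift, i.e. 84.25 dB SPL.
Required insertion loss = 87 − 84.25 = 2.75 dB.

3 dB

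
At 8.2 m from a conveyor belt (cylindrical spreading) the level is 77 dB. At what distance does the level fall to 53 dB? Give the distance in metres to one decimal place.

For a line source L₁ − L₂ = 10·log₁₀(r₂/r₁), so r₂ = r₁·10^((L₁−L₂)/10).
r₂ = 8.2·10^((77−53)/10) = 8.2·10^(24.0/10) = 2059.75 m.

2059.7 m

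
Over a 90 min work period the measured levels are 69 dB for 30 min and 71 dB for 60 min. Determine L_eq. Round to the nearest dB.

70 dB

Weight each interval's intensity by its duration and average over T = 90 min:
Σ tᵢ·10^(Lᵢ/10) = 30·10^(69/10) + 60·10^(71/10) = 9.937e+08.
L_eq = 10·log₁₀(9.937e+08/90) = 70.43 dB.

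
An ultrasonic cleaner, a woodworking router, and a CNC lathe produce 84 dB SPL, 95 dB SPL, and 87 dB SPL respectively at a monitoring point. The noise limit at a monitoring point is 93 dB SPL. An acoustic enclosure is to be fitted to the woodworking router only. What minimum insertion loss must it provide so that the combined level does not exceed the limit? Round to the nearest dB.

4 dB

The untreated sources together contribute 10^(84/10) + 10^(87/10) = 7.524e+08, i.e. 88.76 dB SPL.
To meet 93 dB SPL overall, the treated woodworking router may contribute at most 10^(93/10) − 7.524e+08 = 1.243e+09, i.e. 90.94 dB SPL.
So the woodworking router must be reduced from 95 to 90.94 dB SPL: IL = 4.06 dB.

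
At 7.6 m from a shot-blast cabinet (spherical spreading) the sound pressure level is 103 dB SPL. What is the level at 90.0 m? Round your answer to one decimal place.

81.5 dB SPL

Spherical spreading from a point source gives a 20·log₁₀(r₂/r₁) drop.
L₂ = 103 − 20·log₁₀(90.0/7.6) = 103 − 21.469 = 81.53 dB SPL.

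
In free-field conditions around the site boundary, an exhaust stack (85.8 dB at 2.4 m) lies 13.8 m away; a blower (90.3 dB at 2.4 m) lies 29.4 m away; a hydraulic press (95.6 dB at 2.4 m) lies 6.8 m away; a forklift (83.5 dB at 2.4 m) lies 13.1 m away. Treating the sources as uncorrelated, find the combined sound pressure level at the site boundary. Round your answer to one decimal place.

First find each source's level at the receiver (point-source: −20·log₁₀(r/r_ref)), then combine on an intensity basis.
exhaust stack: 85.8 − 20·log₁₀(13.8/2.4) = 85.8 − 15.19 = 70.61 dB.
blower: 90.3 − 20·log₁₀(29.4/2.4) = 90.3 − 21.76 = 68.54 dB.
hydraulic press: 95.6 − 20·log₁₀(6.8/2.4) = 95.6 − 9.05 = 86.55 dB.
forklift: 83.5 − 20·log₁₀(13.1/2.4) = 83.5 − 14.74 = 68.76 dB.
Σ 10^(L/10) = 4.784e+08 → L_total = 10·log₁₀(4.784e+08) = 86.80 dB.

86.8 dB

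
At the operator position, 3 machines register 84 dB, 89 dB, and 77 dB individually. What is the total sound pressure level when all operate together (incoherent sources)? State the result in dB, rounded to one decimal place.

For uncorrelated sources the intensities add, so convert each level to linear form, sum, and take 10·log₁₀ of the total.
Σ 10^(L/10) = 10^(84/10) + 10^(89/10) + 10^(77/10) = 1.096e+09.
L_total = 10·log₁₀(1.096e+09) = 90.40 dB.

90.4 dB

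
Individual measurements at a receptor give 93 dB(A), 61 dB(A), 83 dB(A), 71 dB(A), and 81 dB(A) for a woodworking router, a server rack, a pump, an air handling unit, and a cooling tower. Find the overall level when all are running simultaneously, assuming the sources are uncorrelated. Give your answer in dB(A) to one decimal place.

For uncorrelated sources the intensities add, so convert each level to linear form, sum, and take 10·log₁₀ of the total.
Σ 10^(L/10) = 10^(93/10) + 10^(61/10) + 10^(83/10) + 10^(71/10) + 10^(81/10) = 2.335e+09.
L_total = 10·log₁₀(2.335e+09) = 93.68 dB(A).

93.7 dB(A)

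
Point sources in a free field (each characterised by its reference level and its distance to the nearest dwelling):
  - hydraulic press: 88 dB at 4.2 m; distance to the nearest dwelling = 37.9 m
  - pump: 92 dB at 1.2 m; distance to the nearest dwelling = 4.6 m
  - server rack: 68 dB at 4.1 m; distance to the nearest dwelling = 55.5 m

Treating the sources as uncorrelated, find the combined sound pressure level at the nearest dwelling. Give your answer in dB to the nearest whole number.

81 dB

First find each source's level at the receiver (point-source: −20·log₁₀(r/r_ref)), then combine on an intensity basis.
hydraulic press: 88 − 20·log₁₀(37.9/4.2) = 88 − 19.11 = 68.89 dB.
pump: 92 − 20·log₁₀(4.6/1.2) = 92 − 11.67 = 80.33 dB.
server rack: 68 − 20·log₁₀(55.5/4.1) = 68 − 22.63 = 45.37 dB.
Σ 10^(L/10) = 1.156e+08 → L_total = 10·log₁₀(1.156e+08) = 80.63 dB.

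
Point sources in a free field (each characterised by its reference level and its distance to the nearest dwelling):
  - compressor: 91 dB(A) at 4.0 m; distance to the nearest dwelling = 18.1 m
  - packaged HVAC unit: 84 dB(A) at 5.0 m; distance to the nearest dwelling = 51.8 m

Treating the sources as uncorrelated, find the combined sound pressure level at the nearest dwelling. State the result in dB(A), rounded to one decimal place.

Apply inverse-square spreading to bring every level to the receiver, then sum 10^(L/10).
compressor: 91 − 20·log₁₀(18.1/4.0) = 91 − 13.11 = 77.89 dB(A).
packaged HVAC unit: 84 − 20·log₁₀(51.8/5.0) = 84 − 20.31 = 63.69 dB(A).
Σ 10^(L/10) = 6.382e+07 → L_total = 10·log₁₀(6.382e+07) = 78.05 dB(A).

78.0 dB(A)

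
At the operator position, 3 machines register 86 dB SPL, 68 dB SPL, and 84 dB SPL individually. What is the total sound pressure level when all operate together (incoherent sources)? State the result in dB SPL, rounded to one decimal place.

For uncorrelated sources the intensities add, so convert each level to linear form, sum, and take 10·log₁₀ of the total.
Σ 10^(L/10) = 10^(86/10) + 10^(68/10) + 10^(84/10) = 6.556e+08.
L_total = 10·log₁₀(6.556e+08) = 88.17 dB SPL.

88.2 dB SPL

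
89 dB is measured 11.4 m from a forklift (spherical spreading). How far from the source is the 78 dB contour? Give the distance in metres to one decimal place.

The 11.0 dB drop corresponds to a distance ratio of 10^(11.0/20) for a point source.
r₂ = 11.4·10^((89−78)/20) = 11.4·10^(11.0/20) = 40.45 m.

40.4 m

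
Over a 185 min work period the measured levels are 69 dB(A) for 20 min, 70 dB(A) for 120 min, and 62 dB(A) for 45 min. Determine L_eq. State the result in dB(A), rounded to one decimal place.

Weight each interval's intensity by its duration and average over T = 185 min:
Σ tᵢ·10^(Lᵢ/10) = 20·10^(69/10) + 120·10^(70/10) + 45·10^(62/10) = 1.430e+09.
L_eq = 10·log₁₀(1.430e+09/185) = 68.88 dB(A).

68.9 dB(A)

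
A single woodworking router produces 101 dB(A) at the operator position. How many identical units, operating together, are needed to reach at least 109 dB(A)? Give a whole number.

7

N identical sources give L₁ + 10·log₁₀ N, so require 10·log₁₀ N ≥ 109 − 101 = 8.0 dB.
N ≥ 10^(8.0/10) = 6.310, so N = 7.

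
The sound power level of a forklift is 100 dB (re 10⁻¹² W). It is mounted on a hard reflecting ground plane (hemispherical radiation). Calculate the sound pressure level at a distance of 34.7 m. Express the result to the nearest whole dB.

61 dB

L_p = L_w − 10·log₁₀(2π·r²) with r = 34.7 m.
2π·r² = 7566 m², 10·log₁₀ of that is 38.788 dB.
L_p = 100 − 38.788 = 61.21 dB.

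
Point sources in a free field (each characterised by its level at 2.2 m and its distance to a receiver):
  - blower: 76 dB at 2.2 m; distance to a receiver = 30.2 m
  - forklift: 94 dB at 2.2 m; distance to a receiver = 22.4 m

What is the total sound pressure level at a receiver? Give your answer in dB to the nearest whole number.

74 dB

Propagate each source to the receiver with L = L_ref − 20·log₁₀(r/r_ref), then add intensities.
blower: 76 − 20·log₁₀(30.2/2.2) = 76 − 22.75 = 53.25 dB.
forklift: 94 − 20·log₁₀(22.4/2.2) = 94 − 20.16 = 73.84 dB.
Σ 10^(L/10) = 2.444e+07 → L_total = 10·log₁₀(2.444e+07) = 73.88 dB.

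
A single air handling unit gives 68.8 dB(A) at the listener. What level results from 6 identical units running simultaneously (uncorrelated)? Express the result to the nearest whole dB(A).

77 dB(A)

L_total = L₁ + 10·log₁₀ N for N identical incoherent sources.
L_total = 68.8 + 10·log₁₀(6) = 68.8 + 7.782 = 76.58 dB(A).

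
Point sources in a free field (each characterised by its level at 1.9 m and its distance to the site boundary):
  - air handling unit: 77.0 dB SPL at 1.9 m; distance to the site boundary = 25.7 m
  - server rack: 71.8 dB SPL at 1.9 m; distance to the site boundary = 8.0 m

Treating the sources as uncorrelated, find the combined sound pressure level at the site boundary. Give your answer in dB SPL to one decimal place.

60.5 dB SPL

First find each source's level at the receiver (point-source: −20·log₁₀(r/r_ref)), then combine on an intensity basis.
air handling unit: 77.0 − 20·log₁₀(25.7/1.9) = 77.0 − 22.62 = 54.38 dB SPL.
server rack: 71.8 − 20·log₁₀(8.0/1.9) = 71.8 − 12.49 = 59.31 dB SPL.
Σ 10^(L/10) = 1.128e+06 → L_total = 10·log₁₀(1.128e+06) = 60.52 dB SPL.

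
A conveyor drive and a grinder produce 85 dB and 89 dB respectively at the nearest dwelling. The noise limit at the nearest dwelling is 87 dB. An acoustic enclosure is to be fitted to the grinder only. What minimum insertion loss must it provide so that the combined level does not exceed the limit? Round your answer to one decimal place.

6.3 dB

Everything except the grinder sums to 10^(85/10) = 3.162e+08 in linear terms, 85.00 dB.
The limit corresponds to 10^(87/10) = 5.012e+08; subtracting the fixed part leaves 1.850e+08 for the grinder, i.e. 82.67 dB.
So the grinder must be reduced from 89 to 82.67 dB: IL = 6.33 dB.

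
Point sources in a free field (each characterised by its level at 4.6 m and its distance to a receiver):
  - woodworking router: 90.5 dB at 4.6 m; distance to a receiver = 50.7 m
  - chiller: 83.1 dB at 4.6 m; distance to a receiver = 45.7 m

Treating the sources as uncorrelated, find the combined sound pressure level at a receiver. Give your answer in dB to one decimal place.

Propagate each source to the receiver with L = L_ref − 20·log₁₀(r/r_ref), then add intensities.
woodworking router: 90.5 − 20·log₁₀(50.7/4.6) = 90.5 − 20.85 = 69.65 dB.
chiller: 83.1 − 20·log₁₀(45.7/4.6) = 83.1 − 19.94 = 63.16 dB.
Σ 10^(L/10) = 1.130e+07 → L_total = 10·log₁₀(1.130e+07) = 70.53 dB.

70.5 dB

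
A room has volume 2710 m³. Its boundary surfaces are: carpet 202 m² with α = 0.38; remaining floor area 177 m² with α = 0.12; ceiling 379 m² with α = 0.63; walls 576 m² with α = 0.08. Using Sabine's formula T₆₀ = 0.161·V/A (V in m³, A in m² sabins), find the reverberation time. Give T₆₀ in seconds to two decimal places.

A = Σ Sᵢαᵢ = 202·0.38 + 177·0.12 + 379·0.63 + 576·0.08 = 382.85 m².
T₆₀ = 0.161·V/A = 0.161·2710/382.85 = 1.140 s.

1.14 s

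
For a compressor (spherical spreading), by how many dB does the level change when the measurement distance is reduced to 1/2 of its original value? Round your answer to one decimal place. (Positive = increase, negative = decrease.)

A point source loses 6 dB per doubling of distance; generally ΔL = −20·log₁₀(r₂/r₁).
ΔL = −20·log₁₀(0.5) = +6.02 dB.

+6.0 dB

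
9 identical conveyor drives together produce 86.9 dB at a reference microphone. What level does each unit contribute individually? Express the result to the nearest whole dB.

For N identical incoherent sources L_total = L₁ + 10·log₁₀ N, so L₁ = 86.9 − 10·log₁₀(9) = 86.9 − 9.542.

77 dB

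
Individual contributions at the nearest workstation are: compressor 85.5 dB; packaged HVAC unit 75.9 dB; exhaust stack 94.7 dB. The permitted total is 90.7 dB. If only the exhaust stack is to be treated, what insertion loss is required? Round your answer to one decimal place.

5.8 dB

Fixed contribution from the other sources: Σ 10^(L/10) = 10^(85.5/10) + 10^(75.9/10) = 3.937e+08 (85.95 dB).
To meet 90.7 dB overall, the treated exhaust stack may contribute at most 10^(90.7/10) − 3.937e+08 = 7.812e+08, i.e. 88.93 dB.
Required insertion loss = 94.7 − 88.93 = 5.77 dB.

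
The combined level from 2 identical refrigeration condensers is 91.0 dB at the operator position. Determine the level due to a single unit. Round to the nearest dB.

For N identical incoherent sources L_total = L₁ + 10·log₁₀ N, so L₁ = 91.0 − 10·log₁₀(2) = 91.0 − 3.010.

88 dB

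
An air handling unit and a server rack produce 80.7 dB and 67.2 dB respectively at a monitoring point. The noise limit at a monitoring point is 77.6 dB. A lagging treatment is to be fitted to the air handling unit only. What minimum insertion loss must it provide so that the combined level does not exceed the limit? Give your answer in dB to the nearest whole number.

4 dB

Fixed contribution from the other source: Σ 10^(L/10) = 10^(67.2/10) = 5.248e+06 (67.20 dB).
The limit corresponds to 10^(77.6/10) = 5.754e+07; subtracting the fixed part leaves 5.230e+07 for the air handling unit, i.e. 77.18 dB.
So the air handling unit must be reduced from 80.7 to 77.18 dB: IL = 3.52 dB.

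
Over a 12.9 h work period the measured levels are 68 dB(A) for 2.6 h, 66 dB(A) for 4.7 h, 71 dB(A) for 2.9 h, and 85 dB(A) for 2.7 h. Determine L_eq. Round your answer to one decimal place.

78.6 dB(A)

L_eq = 10·log₁₀[(1/T)·Σ tᵢ·10^(Lᵢ/10)] with T = 12.9 h.
Σ tᵢ·10^(Lᵢ/10) = 2.6·10^(68/10) + 4.7·10^(66/10) + 2.9·10^(71/10) + 2.7·10^(85/10) = 9.254e+08.
L_eq = 10·log₁₀(9.254e+08/12.9) = 78.56 dB(A).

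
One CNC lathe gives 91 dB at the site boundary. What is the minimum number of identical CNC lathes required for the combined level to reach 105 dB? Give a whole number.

The shortfall is 105 − 91 = 14.0 dB, and N units add 10·log₁₀ N, so need 10·log₁₀ N ≥ 14.0.
N ≥ 10^(14.0/10) = 25.119, so N = 26.

26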